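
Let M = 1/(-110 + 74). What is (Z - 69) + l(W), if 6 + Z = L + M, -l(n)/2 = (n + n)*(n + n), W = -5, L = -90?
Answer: -13141/36 ≈ -365.03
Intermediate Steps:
M = -1/36 (M = 1/(-36) = -1/36 ≈ -0.027778)
l(n) = -8*n² (l(n) = -2*(n + n)*(n + n) = -2*2*n*2*n = -8*n²)
Z = -3457/36 (Z = -6 + (-90 - 1/36) = -6 - 3241/36 = -3457/36 ≈ -96.028)
(Z - 69) + l(W) = (-3457/36 - 69) - 8*(-5)² = -5941/36 - 8*25 = -5941/36 - 200 = -13141/36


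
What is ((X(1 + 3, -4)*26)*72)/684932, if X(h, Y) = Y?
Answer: -1872/171233 ≈ -0.010932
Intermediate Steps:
((X(1 + 3, -4)*26)*72)/684932 = (-4*26*72)/684932 = -104*72*(1/684932) = -7488*1/684932 = -1872/171233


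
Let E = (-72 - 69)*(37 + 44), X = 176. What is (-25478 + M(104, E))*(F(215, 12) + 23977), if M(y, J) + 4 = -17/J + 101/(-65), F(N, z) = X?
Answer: -152309601732646/247455 ≈ -6.1550e+8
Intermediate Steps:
E = -11421 (E = -141*81 = -11421)
F(N, z) = 176
M(y, J) = -361/65 - 17/J (M(y, J) = -4 + (-17/J + 101/(-65)) = -4 + (-17/J + 101*(-1/65)) = -4 + (-17/J - 101/65) = -4 + (-101/65 - 17/J) = -361/65 - 17/J)
(-25478 + M(104, E))*(F(215, 12) + 23977) = (-25478 + (-361/65 - 17/(-11421)))*(176 + 23977) = (-25478 + (-361/65 - 17*(-1/11421)))*24153 = (-25478 + (-361/65 + 17/11421))*24153 = (-25478 - 4121876/742365)*24153 = -18918097346/742365*24153 = -152309601732646/247455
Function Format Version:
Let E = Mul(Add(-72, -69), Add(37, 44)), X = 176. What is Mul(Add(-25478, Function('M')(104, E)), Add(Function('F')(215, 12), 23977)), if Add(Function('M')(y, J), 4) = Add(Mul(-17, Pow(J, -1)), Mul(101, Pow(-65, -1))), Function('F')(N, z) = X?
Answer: Rational(-152309601732646, 247455) ≈ -6.1550e+8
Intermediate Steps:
E = -11421 (E = Mul(-141, 81) = -11421)
Function('F')(N, z) = 176
Function('M')(y, J) = Add(Rational(-361, 65), Mul(-17, Pow(J, -1))) (Function('M')(y, J) = Add(-4, Add(Mul(-17, Pow(J, -1)), Mul(101, Pow(-65, -1)))) = Add(-4, Add(Mul(-17, Pow(J, -1)), Mul(101, Rational(-1, 65)))) = Add(-4, Add(Mul(-17, Pow(J, -1)), Rational(-101, 65))) = Add(-4, Add(Rational(-101, 65), Mul(-17, Pow(J, -1)))) = Add(Rational(-361, 65), Mul(-17, Pow(J, -1))))
Mul(Add(-25478, Function('M')(104, E)), Add(Function('F')(215, 12), 23977)) = Mul(Add(-25478, Add(Rational(-361, 65), Mul(-17, Pow(-11421, -1)))), Add(176, 23977)) = Mul(Add(-25478, Add(Rational(-361, 65), Mul(-17, Rational(-1, 11421)))), 24153) = Mul(Add(-25478, Add(Rational(-361, 65), Rational(17, 11421))), 24153) = Mul(Add(-25478, Rational(-4121876, 742365)), 24153) = Mul(Rational(-18918097346, 742365), 24153) = Rational(-152309601732646, 247455)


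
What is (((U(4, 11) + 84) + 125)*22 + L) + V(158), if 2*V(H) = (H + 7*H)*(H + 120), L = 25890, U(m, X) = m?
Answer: 206272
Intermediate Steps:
V(H) = 4*H*(120 + H) (V(H) = ((H + 7*H)*(H + 120))/2 = ((8*H)*(120 + H))/2 = (8*H*(120 + H))/2 = 4*H*(120 + H))
(((U(4, 11) + 84) + 125)*22 + L) + V(158) = (((4 + 84) + 125)*22 + 25890) + 4*158*(120 + 158) = ((88 + 125)*22 + 25890) + 4*158*278 = (213*22 + 25890) + 175696 = (4686 + 25890) + 175696 = 30576 + 175696 = 206272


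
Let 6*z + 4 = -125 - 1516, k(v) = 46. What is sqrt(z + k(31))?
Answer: 37*I*sqrt(6)/6 ≈ 15.105*I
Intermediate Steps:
z = -1645/6 (z = -2/3 + (-125 - 1516)/6 = -2/3 + (1/6)*(-1641) = -2/3 - 547/2 = -1645/6 ≈ -274.17)
sqrt(z + k(31)) = sqrt(-1645/6 + 46) = sqrt(-1369/6) = 37*I*sqrt(6)/6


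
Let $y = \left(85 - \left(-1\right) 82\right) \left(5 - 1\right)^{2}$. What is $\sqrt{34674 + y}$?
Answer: $\sqrt{37346} \approx 193.25$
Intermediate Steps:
$y = 2672$ ($y = \left(85 - -82\right) 4^{2} = \left(85 + 82\right) 16 = 167 \cdot 16 = 2672$)
$\sqrt{34674 + y} = \sqrt{34674 + 2672} = \sqrt{37346}$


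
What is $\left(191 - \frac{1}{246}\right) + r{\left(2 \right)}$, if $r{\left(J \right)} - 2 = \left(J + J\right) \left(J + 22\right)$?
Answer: $\frac{71093}{246} \approx 289.0$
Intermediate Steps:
$r{\left(J \right)} = 2 + 2 J \left(22 + J\right)$ ($r{\left(J \right)} = 2 + \left(J + J\right) \left(J + 22\right) = 2 + 2 J \left(22 + J\right)$)
$\left(191 - \frac{1}{246}\right) + r{\left(2 \right)} = \left(191 - \frac{1}{246}\right) + \left(2 + 2 \cdot 2^{2} + 44 \cdot 2\right) = \left(191 - \frac{1}{246}\right) + \left(2 + 2 \cdot 4 + 88\right) = \left(191 - \frac{1}{246}\right) + \left(2 + 8 + 88\right) = \frac{46985}{246} + 98 = \frac{71093}{246}$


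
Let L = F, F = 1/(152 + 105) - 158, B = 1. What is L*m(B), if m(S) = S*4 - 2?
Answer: -81210/257 ≈ -315.99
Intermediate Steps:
m(S) = -2 + 4*S (m(S) = 4*S - 2 = -2 + 4*S)
F = -40605/257 (F = 1/257 - 158 = -40605/257 ≈ -158.00)
L = -40605/257 ≈ -158.00
L*m(B) = -40605*(-2 + 4*1)/257 = -40605*(-2 + 4)/257 = -40605/257*2 = -81210/257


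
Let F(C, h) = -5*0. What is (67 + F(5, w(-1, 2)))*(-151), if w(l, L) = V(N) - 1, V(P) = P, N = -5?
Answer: -10117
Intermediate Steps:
w(l, L) = -6 (w(l, L) = -5 - 1 = -6)
F(C, h) = 0
(67 + F(5, w(-1, 2)))*(-151) = (67 + 0)*(-151) = 67*(-151) = -10117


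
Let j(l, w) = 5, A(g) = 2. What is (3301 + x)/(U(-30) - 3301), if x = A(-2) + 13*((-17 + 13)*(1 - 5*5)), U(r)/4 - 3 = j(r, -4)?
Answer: -4551/3269 ≈ -1.3922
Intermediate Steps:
U(r) = 32 (U(r) = 12 + 4*5 = 12 + 20 = 32)
x = 1250 (x = 2 + 13*((-17 + 13)*(1 - 5*5)) = 2 + 13*(-4*(1 - 25)) = 2 + 13*(-4*(-24)) = 2 + 13*96 = 2 + 1248 = 1250)
(3301 + x)/(U(-30) - 3301) = (3301 + 1250)/(32 - 3301) = 4551/(-3269) = 4551*(-1/3269) = -4551/3269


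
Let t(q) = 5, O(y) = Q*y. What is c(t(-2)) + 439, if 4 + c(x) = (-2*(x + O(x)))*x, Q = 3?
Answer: 235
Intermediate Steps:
O(y) = 3*y
c(x) = -4 - 8*x**2 (c(x) = -4 + (-2*(x + 3*x))*x = -4 + (-8*x)*x = -4 - 8*x**2)
c(t(-2)) + 439 = (-4 - 8*5**2) + 439 = (-4 - 8*25) + 439 = (-4 - 200) + 439 = -204 + 439 = 235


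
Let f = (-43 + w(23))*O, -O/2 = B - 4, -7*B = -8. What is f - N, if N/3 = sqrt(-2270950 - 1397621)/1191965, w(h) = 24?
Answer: -760/7 - 27*I*sqrt(45291)/1191965 ≈ -108.57 - 0.0048207*I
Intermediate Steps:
B = 8/7 (B = -1/7*(-8) = 8/7 ≈ 1.1429)
O = 40/7 (O = -2*(8/7 - 4) = -2*(-20/7) = 40/7 ≈ 5.7143)
f = -760/7 (f = (-43 + 24)*(40/7) = -19*40/7 = -760/7 ≈ -108.57)
N = 27*I*sqrt(45291)/1191965 (N = 3*(sqrt(-2270950 - 1397621)/1191965) = 3*(sqrt(-3668571)*(1/1191965)) = 3*((9*I*sqrt(45291))*(1/1191965)) = 3*(9*I*sqrt(45291)/1191965) = 27*I*sqrt(45291)/1191965 ≈ 0.0048207*I)
f - N = -760/7 - 27*I*sqrt(45291)/1191965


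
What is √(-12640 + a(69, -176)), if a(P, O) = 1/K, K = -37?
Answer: I*√17304197/37 ≈ 112.43*I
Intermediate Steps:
a(P, O) = -1/37 (a(P, O) = 1/(-37) = -1/37)
√(-12640 + a(69, -176)) = √(-12640 - 1/37) = √(-467681/37) = I*√17304197/37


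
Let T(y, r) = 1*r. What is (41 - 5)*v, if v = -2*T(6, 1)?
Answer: -72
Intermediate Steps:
T(y, r) = r
v = -2 (v = -2*1 = -2)
(41 - 5)*v = (41 - 5)*(-2) = 36*(-2) = -72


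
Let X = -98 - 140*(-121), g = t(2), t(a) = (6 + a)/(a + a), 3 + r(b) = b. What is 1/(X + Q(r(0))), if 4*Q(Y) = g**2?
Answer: 1/16843 ≈ 5.9372e-5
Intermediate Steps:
r(b) = -3 + b
t(a) = (6 + a)/(2*a) (t(a) = (6 + a)/((2*a)) = (6 + a)*(1/(2*a)) = (6 + a)/(2*a))
g = 2 (g = (1/2)*(6 + 2)/2 = (1/2)*(1/2)*8 = 2)
X = 16842 (X = -98 + 16940 = 16842)
Q(Y) = 1 (Q(Y) = (1/4)*2**2 = (1/4)*4 = 1)
1/(X + Q(r(0))) = 1/(16842 + 1) = 1/16843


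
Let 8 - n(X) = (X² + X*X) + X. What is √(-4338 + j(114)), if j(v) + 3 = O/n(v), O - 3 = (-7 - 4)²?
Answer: I*√739170665779/13049 ≈ 65.886*I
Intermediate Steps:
O = 124 (O = 3 + (-7 - 4)² = 3 + (-11)² = 3 + 121 = 124)
n(X) = 8 - X - 2*X² (n(X) = 8 - ((X² + X*X) + X) = 8 - ((X² + X²) + X) = 8 - (2*X² + X) = 8 - (X + 2*X²) = 8 + (-X - 2*X²) = 8 - X - 2*X²)
j(v) = -3 + 124/(8 - v - 2*v²)
√(-4338 + j(114)) = √(-4338 + (-100 - 6*114² - 3*114)/(-8 + 114 + 2*114²)) = √(-4338 + (-100 - 6*12996 - 342)/(-8 + 114 + 2*12996)) = √(-4338 + (-100 - 77976 - 342)/(-8 + 114 + 25992)) = √(-4338 - 78418/26098) = √(-4338 + (1/26098)*(-78418)) = √(-4338 - 39209/13049) = √(-56645771/13049) = I*√739170665779/13049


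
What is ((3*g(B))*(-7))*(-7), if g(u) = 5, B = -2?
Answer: 735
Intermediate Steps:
((3*g(B))*(-7))*(-7) = ((3*5)*(-7))*(-7) = (15*(-7))*(-7) = -105*(-7) = 735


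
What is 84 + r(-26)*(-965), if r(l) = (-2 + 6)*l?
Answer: 100444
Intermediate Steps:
r(l) = 4*l
84 + r(-26)*(-965) = 84 + (4*(-26))*(-965) = 84 - 104*(-965) = 84 + 100360 = 100444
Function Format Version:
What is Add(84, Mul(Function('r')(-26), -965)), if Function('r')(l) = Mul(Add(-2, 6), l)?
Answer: 100444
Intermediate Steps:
Function('r')(l) = Mul(4, l)
Add(84, Mul(Function('r')(-26), -965)) = Add(84, Mul(Mul(4, -26), -965)) = Add(84, Mul(-104, -965)) = Add(84, 100360) = 100444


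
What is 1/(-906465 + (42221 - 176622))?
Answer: -1/1040866 ≈ -9.6074e-7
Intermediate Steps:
1/(-906465 + (42221 - 176622)) = 1/(-906465 - 134401) = 1/(-1040866) = -1/1040866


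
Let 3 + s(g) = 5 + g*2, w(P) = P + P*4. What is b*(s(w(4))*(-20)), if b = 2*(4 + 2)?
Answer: -10080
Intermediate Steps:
w(P) = 5*P (w(P) = P + 4*P = 5*P)
s(g) = 2 + 2*g (s(g) = -3 + (5 + g*2) = -3 + (5 + 2*g) = 2 + 2*g)
b = 12 (b = 2*6 = 12)
b*(s(w(4))*(-20)) = 12*((2 + 2*(5*4))*(-20)) = 12*((2 + 2*20)*(-20)) = 12*((2 + 40)*(-20)) = 12*(42*(-20)) = 12*(-840) = -10080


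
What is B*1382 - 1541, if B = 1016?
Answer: 1402571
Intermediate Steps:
B*1382 - 1541 = 1016*1382 - 1541 = 1404112 - 1541 = 1402571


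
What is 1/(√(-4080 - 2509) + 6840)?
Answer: 6840/46792189 - I*√6589/46792189 ≈ 0.00014618 - 1.7347e-6*I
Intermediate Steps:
1/(√(-4080 - 2509) + 6840) = 1/(√(-6589) + 6840) = 1/(I*√6589 + 6840) = 1/(6840 + I*√6589)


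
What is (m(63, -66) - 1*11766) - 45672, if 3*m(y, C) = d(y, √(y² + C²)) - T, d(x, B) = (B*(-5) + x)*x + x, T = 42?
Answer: -56108 - 1575*√37 ≈ -65688.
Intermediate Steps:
d(x, B) = x + x*(x - 5*B) (d(x, B) = (-5*B + x)*x + x = (x - 5*B)*x + x = x*(x - 5*B) + x = x + x*(x - 5*B))
m(y, C) = -14 + y*(1 + y - 5*√(C² + y²))/3 (m(y, C) = (y*(1 + y - 5*√(y² + C²)) - 1*42)/3 = (y*(1 + y - 5*√(C² + y²)) - 42)/3 = (-42 + y*(1 + y - 5*√(C² + y²)))/3 = -14 + y*(1 + y - 5*√(C² + y²))/3)
(m(63, -66) - 1*11766) - 45672 = ((-14 + (⅓)*63*(1 + 63 - 5*√((-66)² + 63²))) - 1*11766) - 45672 = ((-14 + (⅓)*63*(1 + 63 - 5*√(4356 + 3969))) - 11766) - 45672 = ((-14 + (⅓)*63*(1 + 63 - 75*√37)) - 11766) - 45672 = ((-14 + (⅓)*63*(64 - 75*√37)) - 11766) - 45672 = ((-14 + (1344 - 1575*√37)) - 11766) - 45672 = ((1330 - 1575*√37) - 11766) - 45672 = (-10436 - 1575*√37) - 45672 = -56108 - 1575*√37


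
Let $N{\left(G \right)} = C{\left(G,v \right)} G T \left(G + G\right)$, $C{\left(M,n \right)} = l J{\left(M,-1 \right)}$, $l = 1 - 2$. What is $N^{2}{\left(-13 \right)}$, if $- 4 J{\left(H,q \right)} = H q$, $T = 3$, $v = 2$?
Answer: $\frac{43441281}{4} \approx 1.086 \cdot 10^{7}$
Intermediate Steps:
$l = -1$
$J{\left(H,q \right)} = - \frac{H q}{4}$
$C{\left(M,n \right)} = - \frac{M}{4}$ ($C{\left(M,n \right)} = - \frac{\left(-1\right) M \left(-1\right)}{4} = - \frac{M}{4}$)
$N{\left(G \right)} = - \frac{3 G^{3}}{2}$ ($N{\left(G \right)} = - \frac{G}{4} G 3 \left(G + G\right) = - \frac{G^{2}}{4} \cdot 3 \cdot 2 G = - \frac{G^{2}}{4} \cdot 6 G = - \frac{3 G^{3}}{2}$)
$N^{2}{\left(-13 \right)} = \left(- \frac{3 \left(-13\right)^{3}}{2}\right)^{2} = \left(\left(- \frac{3}{2}\right) \left(-2197\right)\right)^{2} = \left(\frac{6591}{2}\right)^{2} = \frac{43441281}{4}$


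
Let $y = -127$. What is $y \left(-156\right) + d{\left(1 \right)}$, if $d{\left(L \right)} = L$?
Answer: $19813$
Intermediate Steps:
$y \left(-156\right) + d{\left(1 \right)} = \left(-127\right) \left(-156\right) + 1 = 19812 + 1 = 19813$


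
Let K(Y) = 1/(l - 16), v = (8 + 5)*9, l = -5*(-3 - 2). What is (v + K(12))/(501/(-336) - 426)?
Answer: -118048/430911 ≈ -0.27395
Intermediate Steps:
l = 25 (l = -5*(-5) = 25)
v = 117 (v = 13*9 = 117)
K(Y) = 1/9 (K(Y) = 1/(25 - 16) = 1/9)
(v + K(12))/(501/(-336) - 426) = (117 + 1/9)/(501/(-336) - 426) = 1054/(9*(501*(-1/336) - 426)) = 1054/(9*(-167/112 - 426)) = 1054/(9*(-47879/112)) = (1054/9)*(-112/47879) = -118048/430911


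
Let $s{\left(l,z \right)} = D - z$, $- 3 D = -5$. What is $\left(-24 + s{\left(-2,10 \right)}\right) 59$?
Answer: $- \frac{5723}{3} \approx -1907.7$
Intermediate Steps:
$D = \frac{5}{3}$ ($D = \left(- \frac{1}{3}\right) \left(-5\right) = \frac{5}{3} \approx 1.6667$)
$s{\left(l,z \right)} = \frac{5}{3} - z$
$\left(-24 + s{\left(-2,10 \right)}\right) 59 = \left(-24 + \left(\frac{5}{3} - 10\right)\right) 59 = \left(-24 - \frac{25}{3}\right) 59 = \left(- \frac{97}{3}\right) 59 = - \frac{5723}{3}$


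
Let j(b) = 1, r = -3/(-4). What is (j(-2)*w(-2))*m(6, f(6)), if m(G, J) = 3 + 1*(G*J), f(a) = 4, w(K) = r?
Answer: 81/4 ≈ 20.250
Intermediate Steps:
r = 3/4 (r = -3*(-1/4) = 3/4 ≈ 0.75000)
w(K) = 3/4
m(G, J) = 3 + G*J
(j(-2)*w(-2))*m(6, f(6)) = (1*(3/4))*(3 + 6*4) = 3*(3 + 24)/4 = (3/4)*27 = 81/4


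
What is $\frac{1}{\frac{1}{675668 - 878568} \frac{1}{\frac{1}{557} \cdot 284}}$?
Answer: $- \frac{57623600}{557} \approx -1.0345 \cdot 10^{5}$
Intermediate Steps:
$\frac{1}{\frac{1}{675668 - 878568} \frac{1}{\frac{1}{557} \cdot 284}} = \frac{1}{\frac{1}{-202900} \frac{1}{\frac{1}{557} \cdot 284}} = \frac{1}{\left(- \frac{1}{202900}\right) \frac{1}{\frac{284}{557}}} = \frac{1}{\left(- \frac{1}{202900}\right) \frac{557}{284}} = \frac{1}{- \frac{557}{57623600}} = - \frac{57623600}{557}$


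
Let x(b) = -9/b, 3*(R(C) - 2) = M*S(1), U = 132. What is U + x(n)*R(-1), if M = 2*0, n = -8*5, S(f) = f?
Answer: 2649/20 ≈ 132.45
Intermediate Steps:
n = -40
M = 0
R(C) = 2 (R(C) = 2 + (0*1)/3 = 2 + (⅓)*0 = 2 + 0 = 2)
U + x(n)*R(-1) = 132 - 9/(-40)*2 = 132 - 9*(-1/40)*2 = 132 + (9/40)*2 = 132 + 9/20 = 2649/20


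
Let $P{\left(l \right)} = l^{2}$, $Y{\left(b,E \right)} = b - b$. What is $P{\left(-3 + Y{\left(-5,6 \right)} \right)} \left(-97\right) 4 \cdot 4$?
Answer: $-13968$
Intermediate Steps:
$Y{\left(b,E \right)} = 0$
$P{\left(-3 + Y{\left(-5,6 \right)} \right)} \left(-97\right) 4 \cdot 4 = \left(-3 + 0\right)^{2} \left(-97\right) 4 \cdot 4 = \left(-3\right)^{2} \left(-97\right) 16 = 9 \left(-97\right) 16 = \left(-873\right) 16 = -13968$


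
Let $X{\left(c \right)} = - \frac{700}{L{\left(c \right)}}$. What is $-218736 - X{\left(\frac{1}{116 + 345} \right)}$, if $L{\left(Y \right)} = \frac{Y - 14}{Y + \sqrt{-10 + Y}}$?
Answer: $- \frac{1411504108}{6453} - \frac{700 i \sqrt{2124749}}{6453} \approx -2.1874 \cdot 10^{5} - 158.12 i$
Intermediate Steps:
$L{\left(Y \right)} = \frac{-14 + Y}{Y + \sqrt{-10 + Y}}$
$X{\left(c \right)} = - \frac{700 \left(c + \sqrt{-10 + c}\right)}{-14 + c}$ ($X{\left(c \right)} = - \frac{700}{\frac{1}{c + \sqrt{-10 + c}} \left(-14 + c\right)} = - 700 \frac{c + \sqrt{-10 + c}}{-14 + c} = - \frac{700 \left(c + \sqrt{-10 + c}\right)}{-14 + c}$)
$-218736 - X{\left(\frac{1}{116 + 345} \right)} = -218736 - \frac{700 \left(- \frac{1}{116 + 345} - \sqrt{-10 + \frac{1}{116 + 345}}\right)}{-14 + \frac{1}{116 + 345}} = -218736 - \frac{700 \left(- \frac{1}{461} - \sqrt{-10 + \frac{1}{461}}\right)}{-14 + \frac{1}{461}} = -218736 - \frac{700 \left(\left(-1\right) \frac{1}{461} - \sqrt{-10 + \frac{1}{461}}\right)}{-14 + \frac{1}{461}} = -218736 - \frac{700 \left(- \frac{1}{461} - \sqrt{- \frac{4609}{461}}\right)}{- \frac{6453}{461}} = -218736 - 700 \left(- \frac{461}{6453}\right) \left(- \frac{1}{461} - \frac{i \sqrt{2124749}}{461}\right) = -218736 - \left(\frac{700}{6453} + \frac{700 i \sqrt{2124749}}{6453}\right) = - \frac{1411504108}{6453} - \frac{700 i \sqrt{2124749}}{6453}$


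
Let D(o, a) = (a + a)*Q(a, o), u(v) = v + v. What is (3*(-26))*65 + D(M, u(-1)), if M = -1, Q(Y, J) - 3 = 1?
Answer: -5086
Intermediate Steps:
u(v) = 2*v
Q(Y, J) = 4 (Q(Y, J) = 3 + 1 = 4)
D(o, a) = 8*a (D(o, a) = (a + a)*4 = (2*a)*4 = 8*a)
(3*(-26))*65 + D(M, u(-1)) = (3*(-26))*65 + 8*(2*(-1)) = -78*65 + 8*(-2) = -5070 - 16 = -5086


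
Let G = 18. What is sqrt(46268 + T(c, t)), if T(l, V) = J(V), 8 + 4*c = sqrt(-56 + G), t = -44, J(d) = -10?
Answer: sqrt(46258) ≈ 215.08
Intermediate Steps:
c = -2 + I*sqrt(38)/4 (c = -2 + sqrt(-56 + 18)/4 = -2 + sqrt(-38)/4 = -2 + (I*sqrt(38))/4 = -2 + I*sqrt(38)/4 ≈ -2.0 + 1.5411*I)
T(l, V) = -10
sqrt(46268 + T(c, t)) = sqrt(46268 - 10) = sqrt(46258)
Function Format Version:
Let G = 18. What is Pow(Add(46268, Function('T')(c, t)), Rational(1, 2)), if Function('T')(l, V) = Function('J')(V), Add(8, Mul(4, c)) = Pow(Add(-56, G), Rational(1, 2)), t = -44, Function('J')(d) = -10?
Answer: Pow(46258, Rational(1, 2)) ≈ 215.08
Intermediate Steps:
c = Add(-2, Mul(Rational(1, 4), I, Pow(38, Rational(1, 2)))) (c = Add(-2, Mul(Rational(1, 4), Pow(Add(-56, 18), Rational(1, 2)))) = Add(-2, Mul(Rational(1, 4), Pow(-38, Rational(1, 2)))) = Add(-2, Mul(Rational(1, 4), Mul(I, Pow(38, Rational(1, 2))))) = Add(-2, Mul(Rational(1, 4), I, Pow(38, Rational(1, 2)))) ≈ Add(-2.0000, Mul(1.5411, I)))
Function('T')(l, V) = -10
Pow(Add(46268, Function('T')(c, t)), Rational(1, 2)) = Pow(Add(46268, -10), Rational(1, 2)) = Pow(46258, Rational(1, 2))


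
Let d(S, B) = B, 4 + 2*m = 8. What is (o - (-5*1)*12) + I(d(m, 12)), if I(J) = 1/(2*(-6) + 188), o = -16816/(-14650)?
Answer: 78839133/1289200 ≈ 61.154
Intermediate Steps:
m = 2 (m = -2 + (1/2)*8 = -2 + 4 = 2)
o = 8408/7325 (o = -16816*(-1/14650) = 8408/7325 ≈ 1.1479)
I(J) = 1/176 (I(J) = 1/(-12 + 188) = 1/176)
(o - (-5*1)*12) + I(d(m, 12)) = (8408/7325 - (-5*1)*12) + 1/176 = (8408/7325 - (-5)*12) + 1/176 = (8408/7325 - 1*(-60)) + 1/176 = (8408/7325 + 60) + 1/176 = 447908/7325 + 1/176 = 78839133/1289200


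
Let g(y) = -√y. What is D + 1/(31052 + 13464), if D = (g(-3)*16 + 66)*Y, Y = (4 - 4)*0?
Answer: 1/44516 ≈ 2.2464e-5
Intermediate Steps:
Y = 0 (Y = 0*0 = 0)
D = 0 (D = (-√(-3)*16 + 66)*0 = (-I*√3*16 + 66)*0 = (-16*I*√3 + 66)*0 = (66 - 16*I*√3)*0 = 0)
D + 1/(31052 + 13464) = 0 + 1/(31052 + 13464) = 0 + 1/44516 = 1/44516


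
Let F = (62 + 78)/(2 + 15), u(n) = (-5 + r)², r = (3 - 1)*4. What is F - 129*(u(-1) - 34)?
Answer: 54965/17 ≈ 3233.2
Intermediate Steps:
r = 8 (r = 2*4 = 8)
u(n) = 9 (u(n) = (-5 + 8)² = 3² = 9)
F = 140/17 ≈ 8.2353
F - 129*(u(-1) - 34) = 140/17 - 129*(9 - 34) = 140/17 - 129*(-25) = 140/17 + 3225 = 54965/17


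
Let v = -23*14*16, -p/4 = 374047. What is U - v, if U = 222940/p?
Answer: 1927034409/374047 ≈ 5151.9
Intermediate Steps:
p = -1496188 (p = -4*374047 = -1496188)
U = -55735/374047 (U = 222940/(-1496188) = 222940*(-1/1496188) = -55735/374047 ≈ -0.14901)
v = -5152 (v = -322*16 = -5152)
U - v = -55735/374047 - 1*(-5152) = -55735/374047 + 5152 = 1927034409/374047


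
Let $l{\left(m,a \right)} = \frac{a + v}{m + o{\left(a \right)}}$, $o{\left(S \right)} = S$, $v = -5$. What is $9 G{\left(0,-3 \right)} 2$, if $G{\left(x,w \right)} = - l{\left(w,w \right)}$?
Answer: $-24$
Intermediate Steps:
$l{\left(m,a \right)} = \frac{-5 + a}{a + m}$ ($l{\left(m,a \right)} = \frac{a - 5}{m + a} = \frac{-5 + a}{a + m}$)
$G{\left(x,w \right)} = - \frac{-5 + w}{2 w}$ ($G{\left(x,w \right)} = - \frac{-5 + w}{w + w} = - \frac{-5 + w}{2 w}$)
$9 G{\left(0,-3 \right)} 2 = 9 \frac{5 - -3}{2 \left(-3\right)} 2 = 9 \cdot \frac{1}{2} \left(- \frac{1}{3}\right) \left(5 + 3\right) 2 = 9 \cdot \frac{1}{2} \left(- \frac{1}{3}\right) 8 \cdot 2 = 9 \left(- \frac{4}{3}\right) 2 = \left(-12\right) 2 = -24$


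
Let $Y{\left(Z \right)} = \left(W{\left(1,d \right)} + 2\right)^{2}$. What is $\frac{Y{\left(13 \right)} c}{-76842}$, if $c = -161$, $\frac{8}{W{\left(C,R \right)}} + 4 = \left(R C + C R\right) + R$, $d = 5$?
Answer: $\frac{8050}{516549} \approx 0.015584$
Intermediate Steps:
$W{\left(C,R \right)} = \frac{8}{-4 + R + 2 C R}$ ($W{\left(C,R \right)} = \frac{8}{-4 + \left(\left(R C + C R\right) + R\right)} = \frac{8}{-4 + \left(\left(C R + C R\right) + R\right)} = \frac{8}{-4 + \left(2 C R + R\right)} = \frac{8}{-4 + \left(R + 2 C R\right)} = \frac{8}{-4 + R + 2 C R}$)
$Y{\left(Z \right)} = \frac{900}{121}$ ($Y{\left(Z \right)} = \left(\frac{8}{-4 + 5 + 2 \cdot 1 \cdot 5} + 2\right)^{2} = \left(\frac{8}{-4 + 5 + 10} + 2\right)^{2} = \left(\frac{8}{11} + 2\right)^{2} = \left(\frac{30}{11}\right)^{2} = \frac{900}{121}$)
$\frac{Y{\left(13 \right)} c}{-76842} = \frac{\frac{900}{121} \left(-161\right)}{-76842} = \left(- \frac{144900}{121}\right) \left(- \frac{1}{76842}\right) = \frac{8050}{516549}$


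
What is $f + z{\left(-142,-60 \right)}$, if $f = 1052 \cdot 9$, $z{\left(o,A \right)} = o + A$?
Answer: $9266$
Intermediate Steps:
$z{\left(o,A \right)} = A + o$
$f = 9468$
$f + z{\left(-142,-60 \right)} = 9468 - 202 = 9266$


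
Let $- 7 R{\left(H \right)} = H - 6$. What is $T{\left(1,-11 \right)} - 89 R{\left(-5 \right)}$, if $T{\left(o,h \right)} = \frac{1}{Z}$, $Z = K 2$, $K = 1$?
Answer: $- \frac{1951}{14} \approx -139.36$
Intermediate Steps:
$Z = 2$ ($Z = 1 \cdot 2 = 2$)
$R{\left(H \right)} = \frac{6}{7} - \frac{H}{7}$ ($R{\left(H \right)} = - \frac{H - 6}{7} = - \frac{-6 + H}{7} = \frac{6}{7} - \frac{H}{7}$)
$T{\left(o,h \right)} = \frac{1}{2}$
$T{\left(1,-11 \right)} - 89 R{\left(-5 \right)} = \frac{1}{2} - 89 \left(\frac{6}{7} - - \frac{5}{7}\right) = \frac{1}{2} - 89 \left(\frac{6}{7} + \frac{5}{7}\right) = \frac{1}{2} - \frac{979}{7} = - \frac{1951}{14}$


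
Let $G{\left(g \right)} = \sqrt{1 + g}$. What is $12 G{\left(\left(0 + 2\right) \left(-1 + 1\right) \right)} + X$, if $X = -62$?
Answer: $-50$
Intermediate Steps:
$12 G{\left(\left(0 + 2\right) \left(-1 + 1\right) \right)} + X = 12 \sqrt{1 + \left(0 + 2\right) \left(-1 + 1\right)} - 62 = 12 \sqrt{1 + 2 \cdot 0} - 62 = 12 \sqrt{1 + 0} - 62 = 12 \sqrt{1} - 62 = 12 \cdot 1 - 62 = 12 - 62 = -50$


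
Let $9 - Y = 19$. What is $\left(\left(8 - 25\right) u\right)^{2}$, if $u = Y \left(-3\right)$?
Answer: $260100$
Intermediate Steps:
$Y = -10$ ($Y = 9 - 19 = -10$)
$u = 30$ ($u = \left(-10\right) \left(-3\right) = 30$)
$\left(\left(8 - 25\right) u\right)^{2} = \left(\left(8 - 25\right) 30\right)^{2} = \left(\left(-17\right) 30\right)^{2} = \left(-510\right)^{2} = 260100$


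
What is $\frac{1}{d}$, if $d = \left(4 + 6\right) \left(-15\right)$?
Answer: $- \frac{1}{150} \approx -0.0066667$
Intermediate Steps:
$d = -150$ ($d = 10 \left(-15\right) = -150$)
$\frac{1}{d} = \frac{1}{-150} = - \frac{1}{150}$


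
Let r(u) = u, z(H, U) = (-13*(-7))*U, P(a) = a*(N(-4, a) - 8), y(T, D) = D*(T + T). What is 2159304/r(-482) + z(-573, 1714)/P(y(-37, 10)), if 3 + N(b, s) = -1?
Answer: -4774860013/1070040 ≈ -4462.3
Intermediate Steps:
y(T, D) = 2*D*T (y(T, D) = D*(2*T) = 2*D*T)
N(b, s) = -4 (N(b, s) = -3 - 1 = -4)
P(a) = -12*a (P(a) = a*(-4 - 8) = a*(-12) = -12*a)
z(H, U) = 91*U
2159304/r(-482) + z(-573, 1714)/P(y(-37, 10)) = 2159304/(-482) + (91*1714)/((-24*10*(-37))) = 2159304*(-1/482) + 155974/((-12*(-740))) = -1079652/241 + 155974/8880 = -1079652/241 + 155974*(1/8880) = -1079652/241 + 77987/4440 = -4774860013/1070040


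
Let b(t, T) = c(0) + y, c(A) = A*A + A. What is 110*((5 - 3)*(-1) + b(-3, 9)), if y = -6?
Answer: -880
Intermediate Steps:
c(A) = A + A**2 (c(A) = A**2 + A = A + A**2)
b(t, T) = -6 (b(t, T) = 0*(1 + 0) - 6 = 0*1 - 6 = 0 - 6 = -6)
110*((5 - 3)*(-1) + b(-3, 9)) = 110*((5 - 3)*(-1) - 6) = 110*(2*(-1) - 6) = 110*(-2 - 6) = 110*(-8) = -880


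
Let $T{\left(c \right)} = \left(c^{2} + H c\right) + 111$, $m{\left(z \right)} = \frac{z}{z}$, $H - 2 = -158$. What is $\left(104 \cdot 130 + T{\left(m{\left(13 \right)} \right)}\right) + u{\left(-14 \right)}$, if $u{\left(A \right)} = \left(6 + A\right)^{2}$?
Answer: $13540$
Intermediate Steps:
$H = -156$ ($H = 2 - 158 = -156$)
$m{\left(z \right)} = 1$
$T{\left(c \right)} = 111 + c^{2} - 156 c$ ($T{\left(c \right)} = \left(c^{2} - 156 c\right) + 111 = 111 + c^{2} - 156 c$)
$\left(104 \cdot 130 + T{\left(m{\left(13 \right)} \right)}\right) + u{\left(-14 \right)} = \left(104 \cdot 130 + \left(111 + 1^{2} - 156\right)\right) + \left(6 - 14\right)^{2} = \left(13520 + \left(111 + 1 - 156\right)\right) + \left(-8\right)^{2} = \left(13520 - 44\right) + 64 = 13476 + 64 = 13540$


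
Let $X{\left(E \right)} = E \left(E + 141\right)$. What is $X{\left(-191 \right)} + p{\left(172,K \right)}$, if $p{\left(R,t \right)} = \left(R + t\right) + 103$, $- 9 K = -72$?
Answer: $9833$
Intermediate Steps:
$K = 8$ ($K = \left(- \frac{1}{9}\right) \left(-72\right) = 8$)
$X{\left(E \right)} = E \left(141 + E\right)$
$p{\left(R,t \right)} = 103 + R + t$
$X{\left(-191 \right)} + p{\left(172,K \right)} = - 191 \left(141 - 191\right) + \left(103 + 172 + 8\right) = \left(-191\right) \left(-50\right) + 283 = 9550 + 283 = 9833$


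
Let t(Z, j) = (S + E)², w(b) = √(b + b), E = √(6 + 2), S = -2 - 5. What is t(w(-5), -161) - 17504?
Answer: -17447 - 28*√2 ≈ -17487.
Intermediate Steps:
S = -7
E = 2*√2 (E = √8 = 2*√2 ≈ 2.8284)
w(b) = √2*√b (w(b) = √(2*b) = √2*√b)
t(Z, j) = (-7 + 2*√2)²
t(w(-5), -161) - 17504 = (57 - 28*√2) - 17504 = -17447 - 28*√2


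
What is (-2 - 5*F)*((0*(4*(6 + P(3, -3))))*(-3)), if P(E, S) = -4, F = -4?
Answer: 0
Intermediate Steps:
(-2 - 5*F)*((0*(4*(6 + P(3, -3))))*(-3)) = (-2 - 5*(-4))*((0*(4*(6 - 4)))*(-3)) = (-2 + 20)*((0*(4*2))*(-3)) = 18*((0*8)*(-3)) = 18*(0*(-3)) = 18*0 = 0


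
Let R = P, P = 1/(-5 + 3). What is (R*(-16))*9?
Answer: 72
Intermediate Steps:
P = -½ (P = 1/(-2) = -½ ≈ -0.50000)
R = -½ ≈ -0.50000
(R*(-16))*9 = -½*(-16)*9 = 8*9 = 72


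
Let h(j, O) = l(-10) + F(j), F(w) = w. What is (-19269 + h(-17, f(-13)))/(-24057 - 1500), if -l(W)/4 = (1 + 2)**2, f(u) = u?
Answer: 19322/25557 ≈ 0.75604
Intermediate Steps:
l(W) = -36 (l(W) = -4*(1 + 2)**2 = -4*3**2 = -4*9 = -36)
h(j, O) = -36 + j
(-19269 + h(-17, f(-13)))/(-24057 - 1500) = (-19269 + (-36 - 17))/(-24057 - 1500) = (-19269 - 53)/(-25557) = -19322*(-1/25557) = 19322/25557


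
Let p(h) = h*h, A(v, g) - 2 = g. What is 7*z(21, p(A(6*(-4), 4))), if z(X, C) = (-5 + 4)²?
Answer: 7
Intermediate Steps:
A(v, g) = 2 + g
p(h) = h²
z(X, C) = 1 (z(X, C) = (-1)² = 1)
7*z(21, p(A(6*(-4), 4))) = 7*1 = 7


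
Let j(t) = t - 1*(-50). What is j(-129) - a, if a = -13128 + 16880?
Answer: -3831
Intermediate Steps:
j(t) = 50 + t (j(t) = t + 50 = 50 + t)
a = 3752
j(-129) - a = (50 - 129) - 1*3752 = -79 - 3752 = -3831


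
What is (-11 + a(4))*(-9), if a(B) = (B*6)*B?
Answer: -765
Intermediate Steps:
a(B) = 6*B**2 (a(B) = (6*B)*B = 6*B**2)
(-11 + a(4))*(-9) = (-11 + 6*4**2)*(-9) = (-11 + 6*16)*(-9) = (-11 + 96)*(-9) = 85*(-9) = -765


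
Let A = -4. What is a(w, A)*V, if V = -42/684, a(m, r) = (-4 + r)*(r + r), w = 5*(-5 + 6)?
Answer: -224/57 ≈ -3.9298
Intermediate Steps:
w = 5 (w = 5*1 = 5)
a(m, r) = 2*r*(-4 + r) (a(m, r) = (-4 + r)*(2*r) = 2*r*(-4 + r))
V = -7/114 (V = -42*1/684 = -7/114 ≈ -0.061404)
a(w, A)*V = (2*(-4)*(-4 - 4))*(-7/114) = (2*(-4)*(-8))*(-7/114) = 64*(-7/114) = -224/57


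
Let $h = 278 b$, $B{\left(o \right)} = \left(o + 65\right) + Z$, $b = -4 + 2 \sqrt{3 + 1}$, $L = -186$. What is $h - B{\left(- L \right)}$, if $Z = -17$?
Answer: $-234$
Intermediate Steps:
$b = 0$ ($b = -4 + 2 \sqrt{4} = -4 + 2 \cdot 2 = -4 + 4 = 0$)
$B{\left(o \right)} = 48 + o$ ($B{\left(o \right)} = \left(o + 65\right) - 17 = \left(65 + o\right) - 17 = 48 + o$)
$h = 0$ ($h = 278 \cdot 0 = 0$)
$h - B{\left(- L \right)} = 0 - \left(48 - -186\right) = 0 - \left(48 + 186\right) = 0 - 234 = -234$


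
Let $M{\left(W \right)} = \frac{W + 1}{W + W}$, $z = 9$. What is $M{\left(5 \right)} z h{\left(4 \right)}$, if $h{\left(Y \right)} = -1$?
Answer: $- \frac{27}{5} \approx -5.4$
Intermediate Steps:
$M{\left(W \right)} = \frac{1 + W}{2 W}$
$M{\left(5 \right)} z h{\left(4 \right)} = \frac{1 + 5}{2 \cdot 5} \cdot 9 \left(-1\right) = \frac{1}{2} \cdot \frac{1}{5} \cdot 6 \cdot 9 \left(-1\right) = \frac{3}{5} \cdot 9 \left(-1\right) = \frac{27}{5} \left(-1\right) = - \frac{27}{5}$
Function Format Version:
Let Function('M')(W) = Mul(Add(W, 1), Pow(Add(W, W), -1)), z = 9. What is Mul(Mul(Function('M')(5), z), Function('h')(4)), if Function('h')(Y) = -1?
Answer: Rational(-27, 5) ≈ -5.4000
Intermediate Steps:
Function('M')(W) = Mul(Rational(1, 2), Pow(W, -1), Add(1, W)) (Function('M')(W) = Mul(Add(1, W), Pow(Mul(2, W), -1)) = Mul(Add(1, W), Mul(Rational(1, 2), Pow(W, -1))) = Mul(Rational(1, 2), Pow(W, -1), Add(1, W)))
Mul(Mul(Function('M')(5), z), Function('h')(4)) = Mul(Mul(Mul(Rational(1, 2), Pow(5, -1), Add(1, 5)), 9), -1) = Mul(Mul(Mul(Rational(1, 2), Rational(1, 5), 6), 9), -1) = Mul(Mul(Rational(3, 5), 9), -1) = Mul(Rational(27, 5), -1) = Rational(-27, 5)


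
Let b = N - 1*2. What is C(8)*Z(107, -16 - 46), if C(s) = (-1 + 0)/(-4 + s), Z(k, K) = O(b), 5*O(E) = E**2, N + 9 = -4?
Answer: -45/4 ≈ -11.250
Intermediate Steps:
N = -13 (N = -9 - 4 = -13)
b = -15 (b = -13 - 1*2 = -13 - 2 = -15)
O(E) = E**2/5
Z(k, K) = 45 (Z(k, K) = (1/5)*(-15)**2 = (1/5)*225 = 45)
C(s) = -1/(-4 + s)
C(8)*Z(107, -16 - 46) = -1/(-4 + 8)*45 = -1/4*45 = -45/4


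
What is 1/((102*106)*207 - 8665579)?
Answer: -1/6427495 ≈ -1.5558e-7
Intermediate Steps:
1/((102*106)*207 - 8665579) = 1/(10812*207 - 8665579) = 1/(2238084 - 8665579) = 1/(-6427495) = -1/6427495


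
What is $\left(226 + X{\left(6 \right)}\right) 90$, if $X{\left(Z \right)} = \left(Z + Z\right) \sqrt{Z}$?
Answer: $20340 + 1080 \sqrt{6} \approx 22985.0$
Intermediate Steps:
$X{\left(Z \right)} = 2 Z^{\frac{3}{2}}$ ($X{\left(Z \right)} = 2 Z \sqrt{Z} = 2 Z^{\frac{3}{2}}$)
$\left(226 + X{\left(6 \right)}\right) 90 = \left(226 + 2 \cdot 6^{\frac{3}{2}}\right) 90 = \left(226 + 2 \cdot 6 \sqrt{6}\right) 90 = \left(226 + 12 \sqrt{6}\right) 90 = 20340 + 1080 \sqrt{6}$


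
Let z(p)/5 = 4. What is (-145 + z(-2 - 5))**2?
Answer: 15625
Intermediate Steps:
z(p) = 20 (z(p) = 5*4 = 20)
(-145 + z(-2 - 5))**2 = (-145 + 20)**2 = (-125)**2 = 15625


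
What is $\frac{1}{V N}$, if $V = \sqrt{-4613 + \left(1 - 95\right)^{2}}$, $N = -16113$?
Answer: $- \frac{\sqrt{4223}}{68045199} \approx -9.5502 \cdot 10^{-7}$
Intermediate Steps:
$V = \sqrt{4223}$ ($V = \sqrt{-4613 + \left(-94\right)^{2}} = \sqrt{-4613 + 8836} = \sqrt{4223} \approx 64.985$)
$\frac{1}{V N} = \frac{1}{\sqrt{4223} \left(-16113\right)} = \frac{\sqrt{4223}}{4223} \left(- \frac{1}{16113}\right) = - \frac{\sqrt{4223}}{68045199}$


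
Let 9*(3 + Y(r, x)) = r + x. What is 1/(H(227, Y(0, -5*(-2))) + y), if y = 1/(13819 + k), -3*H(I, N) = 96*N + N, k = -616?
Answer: 13203/806362 ≈ 0.016374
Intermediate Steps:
Y(r, x) = -3 + r/9 + x/9 (Y(r, x) = -3 + (r + x)/9 = -3 + (r/9 + x/9) = -3 + r/9 + x/9)
H(I, N) = -97*N/3 (H(I, N) = -(96*N + N)/3 = -97*N/3)
y = 1/13203 (y = 1/(13819 - 616) = 1/13203 ≈ 7.5740e-5)
1/(H(227, Y(0, -5*(-2))) + y) = 1/(-97*(-3 + (⅑)*0 + (-5*(-2))/9)/3 + 1/13203) = 1/(-97*(-3 + 0 + (⅑)*10)/3 + 1/13203) = 1/(-97*(-3 + 0 + 10/9)/3 + 1/13203) = 1/(-97/3*(-17/9) + 1/13203) = 1/(1649/27 + 1/13203) = 1/(806362/13203) = 13203/806362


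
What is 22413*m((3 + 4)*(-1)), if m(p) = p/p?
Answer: 22413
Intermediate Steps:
m(p) = 1
22413*m((3 + 4)*(-1)) = 22413*1 = 22413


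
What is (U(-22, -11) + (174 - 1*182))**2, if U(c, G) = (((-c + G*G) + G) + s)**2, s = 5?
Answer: 351975121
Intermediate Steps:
U(c, G) = (5 + G + G**2 - c)**2 (U(c, G) = (((-c + G*G) + G) + 5)**2 = (((-c + G**2) + G) + 5)**2 = (((G**2 - c) + G) + 5)**2 = ((G + G**2 - c) + 5)**2 = (5 + G + G**2 - c)**2)
(U(-22, -11) + (174 - 1*182))**2 = ((5 - 11 + (-11)**2 - 1*(-22))**2 + (174 - 1*182))**2 = ((5 - 11 + 121 + 22)**2 + (174 - 182))**2 = (137**2 - 8)**2 = (18769 - 8)**2 = 18761**2 = 351975121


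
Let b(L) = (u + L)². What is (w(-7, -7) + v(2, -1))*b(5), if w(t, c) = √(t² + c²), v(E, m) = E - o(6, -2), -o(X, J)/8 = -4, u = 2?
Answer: -1470 + 343*√2 ≈ -984.92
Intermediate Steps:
o(X, J) = 32 (o(X, J) = -8*(-4) = 32)
v(E, m) = -32 + E (v(E, m) = E - 1*32 = E - 32 = -32 + E)
w(t, c) = √(c² + t²)
b(L) = (2 + L)²
(w(-7, -7) + v(2, -1))*b(5) = (√((-7)² + (-7)²) + (-32 + 2))*(2 + 5)² = (√(49 + 49) - 30)*7² = (√98 - 30)*49 = (7*√2 - 30)*49 = (-30 + 7*√2)*49 = -1470 + 343*√2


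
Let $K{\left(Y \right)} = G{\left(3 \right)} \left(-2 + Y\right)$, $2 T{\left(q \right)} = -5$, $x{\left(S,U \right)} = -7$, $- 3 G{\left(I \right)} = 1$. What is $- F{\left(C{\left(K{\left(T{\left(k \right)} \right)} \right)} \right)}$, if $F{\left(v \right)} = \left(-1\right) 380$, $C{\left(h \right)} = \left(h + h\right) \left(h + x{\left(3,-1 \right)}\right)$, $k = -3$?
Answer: $380$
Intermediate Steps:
$G{\left(I \right)} = - \frac{1}{3}$ ($G{\left(I \right)} = \left(- \frac{1}{3}\right) 1 = - \frac{1}{3}$)
$T{\left(q \right)} = - \frac{5}{2}$ ($T{\left(q \right)} = \frac{1}{2} \left(-5\right) = - \frac{5}{2}$)
$K{\left(Y \right)} = \frac{2}{3} - \frac{Y}{3}$ ($K{\left(Y \right)} = - \frac{-2 + Y}{3} = \frac{2}{3} - \frac{Y}{3}$)
$C{\left(h \right)} = 2 h \left(-7 + h\right)$ ($C{\left(h \right)} = \left(h + h\right) \left(h - 7\right) = 2 h \left(-7 + h\right)$)
$F{\left(v \right)} = -380$
$- F{\left(C{\left(K{\left(T{\left(k \right)} \right)} \right)} \right)} = \left(-1\right) \left(-380\right) = 380$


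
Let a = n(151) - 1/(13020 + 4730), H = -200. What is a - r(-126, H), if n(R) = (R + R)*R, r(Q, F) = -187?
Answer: 812754749/17750 ≈ 45789.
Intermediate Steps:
n(R) = 2*R² (n(R) = (2*R)*R = 2*R²)
a = 809435499/17750 (a = 2*151² - 1/(13020 + 4730) = 2*22801 - 1/17750 = 45602 - 1*1/17750 = 45602 - 1/17750 = 809435499/17750 ≈ 45602.)
a - r(-126, H) = 809435499/17750 - 1*(-187) = 809435499/17750 + 187 = 812754749/17750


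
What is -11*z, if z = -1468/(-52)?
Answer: -4037/13 ≈ -310.54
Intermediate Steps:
z = 367/13 (z = -1468*(-1/52) = 367/13 ≈ 28.231)
-11*z = -11*367/13 = -4037/13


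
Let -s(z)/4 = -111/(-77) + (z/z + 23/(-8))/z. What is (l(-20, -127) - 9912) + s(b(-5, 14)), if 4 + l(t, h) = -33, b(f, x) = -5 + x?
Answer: -4598717/462 ≈ -9953.9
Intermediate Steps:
l(t, h) = -37 (l(t, h) = -4 - 33 = -37)
s(z) = -444/77 + 15/(2*z) (s(z) = -4*(-111/(-77) + (z/z + 23/(-8))/z) = -4*(-111*(-1/77) + (1 + 23*(-⅛))/z) = -4*(111/77 + (1 - 23/8)/z) = -4*(111/77 - 15/(8*z)) = -444/77 + 15/(2*z))
(l(-20, -127) - 9912) + s(b(-5, 14)) = (-37 - 9912) + 3*(385 - 296*(-5 + 14))/(154*(-5 + 14)) = -9949 + (3/154)*(385 - 296*9)/9 = -9949 + (3/154)*(⅑)*(385 - 2664) = -9949 + (3/154)*(⅑)*(-2279) = -9949 - 2279/462 = -4598717/462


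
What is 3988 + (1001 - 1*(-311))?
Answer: 5300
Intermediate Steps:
3988 + (1001 - 1*(-311)) = 3988 + (1001 + 311) = 3988 + 1312 = 5300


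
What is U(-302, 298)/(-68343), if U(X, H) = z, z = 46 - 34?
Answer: -4/22781 ≈ -0.00017558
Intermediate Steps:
z = 12
U(X, H) = 12
U(-302, 298)/(-68343) = 12/(-68343) = 12*(-1/68343) = -4/22781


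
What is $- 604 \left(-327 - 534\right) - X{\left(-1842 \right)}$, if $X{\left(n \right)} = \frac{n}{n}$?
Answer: $520043$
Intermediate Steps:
$X{\left(n \right)} = 1$
$- 604 \left(-327 - 534\right) - X{\left(-1842 \right)} = - 604 \left(-327 - 534\right) - 1 = \left(-604\right) \left(-861\right) - 1 = 520044 - 1 = 520043$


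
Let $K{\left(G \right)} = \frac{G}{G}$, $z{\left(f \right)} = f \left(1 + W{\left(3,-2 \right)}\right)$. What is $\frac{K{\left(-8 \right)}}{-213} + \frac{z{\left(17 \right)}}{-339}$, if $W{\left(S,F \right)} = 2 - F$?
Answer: $- \frac{6148}{24069} \approx -0.25543$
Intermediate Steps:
$z{\left(f \right)} = 5 f$ ($z{\left(f \right)} = f \left(1 + \left(2 - -2\right)\right) = f \left(1 + \left(2 + 2\right)\right) = f \left(1 + 4\right) = f 5 = 5 f$)
$K{\left(G \right)} = 1$
$\frac{K{\left(-8 \right)}}{-213} + \frac{z{\left(17 \right)}}{-339} = 1 \frac{1}{-213} + \frac{5 \cdot 17}{-339} = 1 \left(- \frac{1}{213}\right) + 85 \left(- \frac{1}{339}\right) = - \frac{1}{213} - \frac{85}{339} = - \frac{6148}{24069}$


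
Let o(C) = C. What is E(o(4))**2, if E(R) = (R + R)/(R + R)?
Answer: 1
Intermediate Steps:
E(R) = 1 (E(R) = (2*R)/((2*R)) = (2*R)*(1/(2*R)) = 1)
E(o(4))**2 = 1**2 = 1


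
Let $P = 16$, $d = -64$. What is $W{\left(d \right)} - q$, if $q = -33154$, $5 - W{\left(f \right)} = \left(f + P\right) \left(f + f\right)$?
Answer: $27015$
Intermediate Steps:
$W{\left(f \right)} = 5 - 2 f \left(16 + f\right)$ ($W{\left(f \right)} = 5 - \left(f + 16\right) \left(f + f\right) = 5 - \left(16 + f\right) 2 f = 5 - 2 f \left(16 + f\right)$)
$W{\left(d \right)} - q = \left(5 - -2048 - 2 \left(-64\right)^{2}\right) - -33154 = \left(5 + 2048 - 8192\right) + 33154 = -6139 + 33154 = 27015$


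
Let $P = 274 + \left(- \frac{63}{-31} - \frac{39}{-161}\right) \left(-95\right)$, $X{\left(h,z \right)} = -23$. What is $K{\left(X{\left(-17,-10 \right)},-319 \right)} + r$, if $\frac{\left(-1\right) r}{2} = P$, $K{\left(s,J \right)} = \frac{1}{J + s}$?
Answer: $- \frac{197745287}{1706922} \approx -115.85$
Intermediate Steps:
$P = \frac{289094}{4991}$ ($P = 274 + \left(\left(-63\right) \left(- \frac{1}{31}\right) - - \frac{39}{161}\right) \left(-95\right) = 274 + \left(\frac{63}{31} + \frac{39}{161}\right) \left(-95\right) = 274 + \frac{11352}{4991} \left(-95\right) = 274 - \frac{1078440}{4991} = \frac{289094}{4991} \approx 57.923$)
$r = - \frac{578188}{4991}$ ($r = \left(-2\right) \frac{289094}{4991} = - \frac{578188}{4991} \approx -115.85$)
$K{\left(X{\left(-17,-10 \right)},-319 \right)} + r = \frac{1}{-319 - 23} - \frac{578188}{4991} = \frac{1}{-342} - \frac{578188}{4991} = - \frac{1}{342} - \frac{578188}{4991} = - \frac{197745287}{1706922}$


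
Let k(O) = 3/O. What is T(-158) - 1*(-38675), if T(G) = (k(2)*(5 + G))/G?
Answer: 12221759/316 ≈ 38676.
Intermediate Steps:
T(G) = (15/2 + 3*G/2)/G (T(G) = ((3/2)*(5 + G))/G = ((3*(1/2))*(5 + G))/G = (3*(5 + G)/2)/G = (15/2 + 3*G/2)/G)
T(-158) - 1*(-38675) = (3/2)*(5 - 158)/(-158) - 1*(-38675) = (3/2)*(-1/158)*(-153) + 38675 = 459/316 + 38675 = 12221759/316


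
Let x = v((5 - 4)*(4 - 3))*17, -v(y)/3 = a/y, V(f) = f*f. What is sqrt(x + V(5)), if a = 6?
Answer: I*sqrt(281) ≈ 16.763*I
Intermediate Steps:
V(f) = f**2
v(y) = -18/y
x = -306 (x = -18*1/((4 - 3)*(5 - 4))*17 = -18/1*17 = -18*1*17 = -18*17 = -306)
sqrt(x + V(5)) = sqrt(-306 + 5**2) = sqrt(-306 + 25) = sqrt(-281) = I*sqrt(281)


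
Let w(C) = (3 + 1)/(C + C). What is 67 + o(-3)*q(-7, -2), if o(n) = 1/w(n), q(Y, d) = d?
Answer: 70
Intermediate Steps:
w(C) = 2/C (w(C) = 4/((2*C)) = 4*(1/(2*C)) = 2/C)
o(n) = n/2 (o(n) = 1/(2/n) = n/2)
67 + o(-3)*q(-7, -2) = 67 + ((½)*(-3))*(-2) = 67 - 3/2*(-2) = 67 + 3 = 70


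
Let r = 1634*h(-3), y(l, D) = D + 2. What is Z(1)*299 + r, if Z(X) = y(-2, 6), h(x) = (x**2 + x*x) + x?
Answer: 26902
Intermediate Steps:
h(x) = x + 2*x**2 (h(x) = (x**2 + x**2) + x = 2*x**2 + x = x + 2*x**2)
y(l, D) = 2 + D
Z(X) = 8 (Z(X) = 2 + 6 = 8)
r = 24510 (r = 1634*(-3*(1 + 2*(-3))) = 1634*(-3*(1 - 6)) = 1634*(-3*(-5)) = 1634*15 = 24510)
Z(1)*299 + r = 8*299 + 24510 = 2392 + 24510 = 26902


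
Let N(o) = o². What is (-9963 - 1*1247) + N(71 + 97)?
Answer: 17014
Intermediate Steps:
(-9963 - 1*1247) + N(71 + 97) = (-9963 - 1*1247) + (71 + 97)² = (-9963 - 1247) + 168² = -11210 + 28224 = 17014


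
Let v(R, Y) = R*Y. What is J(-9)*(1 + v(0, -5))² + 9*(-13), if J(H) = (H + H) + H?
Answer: -144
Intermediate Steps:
J(H) = 3*H (J(H) = 2*H + H = 3*H)
J(-9)*(1 + v(0, -5))² + 9*(-13) = (3*(-9))*(1 + 0*(-5))² + 9*(-13) = -27*(1 + 0)² - 117 = -27*1² - 117 = -27*1 - 117 = -27 - 117 = -144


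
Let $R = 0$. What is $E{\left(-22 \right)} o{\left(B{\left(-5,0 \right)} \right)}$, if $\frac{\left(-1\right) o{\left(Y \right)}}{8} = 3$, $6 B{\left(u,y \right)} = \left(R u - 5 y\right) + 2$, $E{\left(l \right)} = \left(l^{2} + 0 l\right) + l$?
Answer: $-11088$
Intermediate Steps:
$E{\left(l \right)} = l + l^{2}$ ($E{\left(l \right)} = \left(l^{2} + 0\right) + l = l^{2} + l = l + l^{2}$)
$B{\left(u,y \right)} = \frac{1}{3} - \frac{5 y}{6}$ ($B{\left(u,y \right)} = \frac{\left(0 u - 5 y\right) + 2}{6} = \frac{\left(0 - 5 y\right) + 2}{6} = \frac{- 5 y + 2}{6} = \frac{2 - 5 y}{6} = \frac{1}{3} - \frac{5 y}{6}$)
$o{\left(Y \right)} = -24$ ($o{\left(Y \right)} = \left(-8\right) 3 = -24$)
$E{\left(-22 \right)} o{\left(B{\left(-5,0 \right)} \right)} = - 22 \left(1 - 22\right) \left(-24\right) = \left(-22\right) \left(-21\right) \left(-24\right) = 462 \left(-24\right) = -11088$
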